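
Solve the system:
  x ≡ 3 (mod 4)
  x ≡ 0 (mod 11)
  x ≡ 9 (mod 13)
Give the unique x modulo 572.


Moduli 4, 11, 13 are pairwise coprime; by CRT there is a unique solution modulo M = 4 · 11 · 13 = 572.
Solve pairwise, accumulating the modulus:
  Start with x ≡ 3 (mod 4).
  Combine with x ≡ 0 (mod 11): since gcd(4, 11) = 1, we get a unique residue mod 44.
    Write x = 3 + 4·t and substitute into x ≡ 0 (mod 11): 4·t ≡ 0 − 3 = -3 (mod 11).
    Reduce coefficients mod 11: 4·t ≡ 8 (mod 11).
    The inverse of 4 mod 11 is 3 (since 4·3 = 12 = 1·11 + 1), so t ≡ 3·8 = 24 ≡ 2 (mod 11).
    Then x = 3 + 4·2 = 11, valid modulo lcm(4, 11) = 44: x ≡ 11 (mod 44).
  Combine with x ≡ 9 (mod 13): since gcd(44, 13) = 1, we get a unique residue mod 572.
    Write x = 11 + 44·t and substitute into x ≡ 9 (mod 13): 44·t ≡ 9 − 11 = -2 (mod 13).
    Reduce coefficients mod 13: 5·t ≡ 11 (mod 13).
    The inverse of 5 mod 13 is 8 (since 5·8 = 40 = 3·13 + 1), so t ≡ 8·11 = 88 ≡ 10 (mod 13).
    Then x = 11 + 44·10 = 451, valid modulo lcm(44, 13) = 572: x ≡ 451 (mod 572).
Verify: 451 mod 4 = 3 ✓, 451 mod 11 = 0 ✓, 451 mod 13 = 9 ✓.

x ≡ 451 (mod 572).


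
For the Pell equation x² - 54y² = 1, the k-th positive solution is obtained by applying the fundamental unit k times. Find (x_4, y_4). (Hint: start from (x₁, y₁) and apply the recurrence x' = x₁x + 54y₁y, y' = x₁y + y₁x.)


Step 1: Find the fundamental solution (x₁, y₁) of x² - 54y² = 1.
  Expand √54 as a continued fraction. a₀ = ⌊√54⌋ = 7; iterate m_{k+1} = d_k·a_k − m_k, d_{k+1} = (54 − m_{k+1}²)/d_k, a_{k+1} = ⌊(a₀ + m_{k+1})/d_{k+1}⌋ (starting m₀ = 0, d₀ = 1), with convergents p_k = a_k·p_{k-1} + p_{k-2}, q_k = a_k·q_{k-1} + q_{k-2} (p₋₁ = 1, q₋₁ = 0):
  k = 0: a₀ = 7; p₀/q₀ = 7/1; p₀² − 54·q₀² = 49 − 54 = -5.
  k = 1: m = 7, d = 5, a = ⌊(7 + 7)/5⌋ = 2; p/q = (2·7 + 1)/(2·1 + 0) = 15/2; p² − 54·q² = 225 − 216 = 9.
  k = 2: m = 3, d = 9, a = ⌊(7 + 3)/9⌋ = 1; p/q = (1·15 + 7)/(1·2 + 1) = 22/3; p² − 54·q² = 484 − 486 = -2.
  k = 3: m = 6, d = 2, a = ⌊(7 + 6)/2⌋ = 6; p/q = (6·22 + 15)/(6·3 + 2) = 147/20; p² − 54·q² = 21609 − 21600 = 9.
  k = 4: m = 6, d = 9, a = ⌊(7 + 6)/9⌋ = 1; p/q = (1·147 + 22)/(1·20 + 3) = 169/23; p² − 54·q² = 28561 − 28566 = -5.
  k = 5: m = 3, d = 5, a = ⌊(7 + 3)/5⌋ = 2; p/q = (2·169 + 147)/(2·23 + 20) = 485/66; p² − 54·q² = 235225 − 235224 = 1.
  The first convergent with p² − 54·q² = 1 gives the fundamental solution (x₁, y₁) = (485, 66).
Step 2: Apply the recurrence (x_{n+1}, y_{n+1}) = (x₁x_n + 54y₁y_n, x₁y_n + y₁x_n) repeatedly.
  From (x_1, y_1) = (485, 66): x_2 = 485·485 + 54·66·66 = 470449; y_2 = 485·66 + 66·485 = 64020.
  From (x_2, y_2) = (470449, 64020): x_3 = 485·470449 + 54·66·64020 = 456335045; y_3 = 485·64020 + 66·470449 = 62099334.
  From (x_3, y_3) = (456335045, 62099334): x_4 = 485·456335045 + 54·66·62099334 = 442644523201; y_4 = 485·62099334 + 66·456335045 = 60236289960.
Step 3: Verify x_4² - 54·y_4² = 195934173919840627286401 - 195934173919840627286400 = 1 (should be 1). ✓

(x_1, y_1) = (485, 66); (x_4, y_4) = (442644523201, 60236289960).


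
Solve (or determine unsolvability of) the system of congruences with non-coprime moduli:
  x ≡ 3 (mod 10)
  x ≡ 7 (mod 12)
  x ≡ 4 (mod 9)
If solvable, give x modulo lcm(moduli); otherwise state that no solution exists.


Moduli 10, 12, 9 are not pairwise coprime, so CRT works modulo lcm(m_i) when all pairwise compatibility conditions hold.
Pairwise compatibility: gcd(m_i, m_j) must divide a_i - a_j for every pair.
Merge one congruence at a time:
  Start: x ≡ 3 (mod 10).
  Combine with x ≡ 7 (mod 12): gcd(10, 12) = 2; 7 - 3 = 4, which IS divisible by 2, so compatible.
    Write x = 3 + 10·t and substitute into x ≡ 7 (mod 12): 10·t ≡ 7 − 3 = 4 (mod 12).
    Divide the congruence (and modulus) by g = 2: 5·t ≡ 2 (mod 6).
    The inverse of 5 mod 6 is 5 (since 5·5 = 25 = 4·6 + 1), so t ≡ 5·2 = 10 ≡ 4 (mod 6).
    Then x = 3 + 10·4 = 43, valid modulo lcm(10, 12) = 60: x ≡ 43 (mod 60).
  Combine with x ≡ 4 (mod 9): gcd(60, 9) = 3; 4 - 43 = -39, which IS divisible by 3, so compatible.
    Write x = 43 + 60·t and substitute into x ≡ 4 (mod 9): 60·t ≡ 4 − 43 = -39 (mod 9).
    Divide the congruence (and modulus) by g = 3: 20·t ≡ -13 (mod 3).
    Reduce coefficients mod 3: 2·t ≡ 2 (mod 3).
    The inverse of 2 mod 3 is 2 (since 2·2 = 4 = 1·3 + 1), so t ≡ 2·2 = 4 ≡ 1 (mod 3).
    Then x = 43 + 60·1 = 103, valid modulo lcm(60, 9) = 180: x ≡ 103 (mod 180).
Verify: 103 mod 10 = 3, 103 mod 12 = 7, 103 mod 9 = 4.

x ≡ 103 (mod 180).


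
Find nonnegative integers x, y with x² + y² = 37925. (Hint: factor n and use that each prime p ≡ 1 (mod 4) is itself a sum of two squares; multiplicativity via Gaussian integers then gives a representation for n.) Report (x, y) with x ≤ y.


Step 1: Factor n = 37925 = 5^2 · 37 · 41.
Step 2: Check the mod-4 condition on each prime factor: 5 ≡ 1 (mod 4), exponent 2; 37 ≡ 1 (mod 4), exponent 1; 41 ≡ 1 (mod 4), exponent 1.
All primes ≡ 3 (mod 4) appear to even exponent (or don't appear), so by the two-squares theorem n IS expressible as a sum of two squares.
Step 3: Build a representation. Group n = k² · m with k = 5 and m = 37 · 41 = 1517 (a product of primes ≡ 1 (mod 4)); a representation of m scales to one of n via (k·x)² + (k·y)² = k²(x² + y²). Each prime p ≡ 1 (mod 4) is itself a sum of two squares; find a² by testing p − a² for a perfect square:
  37: 37 − 1² = 36 = 6² ⇒ 37 = 1² + 6².
  41: 41 − 1² = 40, 41 − 2² = 37, 41 − 3² = 32, 41 − 4² = 25 = 5² ⇒ 41 = 4² + 5².
  Combine using the Brahmagupta–Fibonacci identity (a² + b²)(c² + d²) = (ac − bd)² + (ad + bc)² = (ac + bd)² + (ad − bc)²:
  37 · 41 = 1517: from (1² + 6²)(4² + 5²), take (1·4 − 6·5, 1·5 + 6·4) = (4 − 30, 5 + 24) = (-26, 29); dropping signs (only squares matter) gives (26, 29); check 26² + 29² = 676 + 841 = 1517 ✓.
  Scale by k = 5: (5·26, 5·29) = (130, 145).
Step 4: Order so x ≤ y and verify: 130² + 145² = 16900 + 21025 = 37925 = n. ✓

n = 37925 = 130² + 145² (one valid representation with x ≤ y).


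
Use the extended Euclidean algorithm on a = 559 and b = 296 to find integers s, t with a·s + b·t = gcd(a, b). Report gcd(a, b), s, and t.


Euclidean algorithm on (559, 296) — divide until remainder is 0:
  559 = 1 · 296 + 263
  296 = 1 · 263 + 33
  263 = 7 · 33 + 32
  33 = 1 · 32 + 1
  32 = 32 · 1 + 0
gcd(559, 296) = 1.
Track Bezout coefficients alongside the remainders: start with r₀ = 559 = a·1 + b·0 (s = 1, t = 0) and r₁ = 296 = a·0 + b·1 (s = 0, t = 1); each new remainder r_{k+1} = r_{k-1} − q_k·r_k inherits s_{k+1} = s_{k-1} − q_k·s_k, t_{k+1} = t_{k-1} − q_k·t_k, so r_k = a·s_k + b·t_k at every step:
  q = 1: r = 263, s = 1 − 1·0 = 1, t = 0 − 1·1 = -1  (check: 559·1 + 296·(-1) = 263)
  q = 1: r = 33, s = 0 − 1·1 = -1, t = 1 − 1·(-1) = 2  (check: 559·(-1) + 296·2 = 33)
  q = 7: r = 32, s = 1 − 7·(-1) = 8, t = -1 − 7·2 = -15  (check: 559·8 + 296·(-15) = 32)
  q = 1: r = 1, s = -1 − 1·8 = -9, t = 2 − 1·(-15) = 17  (check: 559·(-9) + 296·17 = 1)
The row with r = 1 (the gcd) gives the Bezout coefficients s = -9, t = 17.
Result: 559 · (-9) + 296 · (17) = 1.

gcd(559, 296) = 1; s = -9, t = 17 (check: 559·(-9) + 296·17 = 1).


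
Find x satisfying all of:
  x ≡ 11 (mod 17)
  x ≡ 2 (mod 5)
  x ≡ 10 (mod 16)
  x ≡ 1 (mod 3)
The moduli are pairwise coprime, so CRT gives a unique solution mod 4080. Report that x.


Product of moduli M = 17 · 5 · 16 · 3 = 4080.
Merge one congruence at a time:
  Start: x ≡ 11 (mod 17).
  Combine with x ≡ 2 (mod 5); new modulus lcm = 85.
    Write x = 11 + 17·t and substitute into x ≡ 2 (mod 5): 17·t ≡ 2 − 11 = -9 (mod 5).
    Reduce coefficients mod 5: 2·t ≡ 1 (mod 5).
    The inverse of 2 mod 5 is 3 (since 2·3 = 6 = 1·5 + 1), so t ≡ 3·1 = 3 ≡ 3 (mod 5).
    Then x = 11 + 17·3 = 62, valid modulo lcm(17, 5) = 85: x ≡ 62 (mod 85).
  Combine with x ≡ 10 (mod 16); new modulus lcm = 1360.
    Write x = 62 + 85·t and substitute into x ≡ 10 (mod 16): 85·t ≡ 10 − 62 = -52 (mod 16).
    Reduce coefficients mod 16: 5·t ≡ 12 (mod 16).
    The inverse of 5 mod 16 is 13 (since 5·13 = 65 = 4·16 + 1), so t ≡ 13·12 = 156 ≡ 12 (mod 16).
    Then x = 62 + 85·12 = 1082, valid modulo lcm(85, 16) = 1360: x ≡ 1082 (mod 1360).
  Combine with x ≡ 1 (mod 3); new modulus lcm = 4080.
    Write x = 1082 + 1360·t and substitute into x ≡ 1 (mod 3): 1360·t ≡ 1 − 1082 = -1081 (mod 3).
    Reduce coefficients mod 3: 1·t ≡ 2 (mod 3).
    So t ≡ 2 (mod 3).
    Then x = 1082 + 1360·2 = 3802, valid modulo lcm(1360, 3) = 4080: x ≡ 3802 (mod 4080).
Verify against each original: 3802 mod 17 = 11, 3802 mod 5 = 2, 3802 mod 16 = 10, 3802 mod 3 = 1.

x ≡ 3802 (mod 4080).


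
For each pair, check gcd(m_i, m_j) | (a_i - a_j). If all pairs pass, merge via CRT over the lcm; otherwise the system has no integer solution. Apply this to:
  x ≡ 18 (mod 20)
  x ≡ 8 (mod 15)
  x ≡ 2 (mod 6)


Moduli 20, 15, 6 are not pairwise coprime, so CRT works modulo lcm(m_i) when all pairwise compatibility conditions hold.
Pairwise compatibility: gcd(m_i, m_j) must divide a_i - a_j for every pair.
Merge one congruence at a time:
  Start: x ≡ 18 (mod 20).
  Combine with x ≡ 8 (mod 15): gcd(20, 15) = 5; 8 - 18 = -10, which IS divisible by 5, so compatible.
    Write x = 18 + 20·t and substitute into x ≡ 8 (mod 15): 20·t ≡ 8 − 18 = -10 (mod 15).
    Divide the congruence (and modulus) by g = 5: 4·t ≡ -2 (mod 3).
    Reduce coefficients mod 3: 1·t ≡ 1 (mod 3).
    So t ≡ 1 (mod 3).
    Then x = 18 + 20·1 = 38, valid modulo lcm(20, 15) = 60: x ≡ 38 (mod 60).
  Combine with x ≡ 2 (mod 6): gcd(60, 6) = 6; 2 - 38 = -36, which IS divisible by 6, so compatible.
    Write x = 38 + 60·t and substitute into x ≡ 2 (mod 6): 60·t ≡ 2 − 38 = -36 (mod 6).
    Divide the congruence (and modulus) by g = 6: 10·t ≡ -6 (mod 1).
    Modulo 1 every t works; take t = 0.
    Then x = 38 + 60·0 = 38, valid modulo lcm(60, 6) = 60: x ≡ 38 (mod 60).
Verify: 38 mod 20 = 18, 38 mod 15 = 8, 38 mod 6 = 2.

x ≡ 38 (mod 60).


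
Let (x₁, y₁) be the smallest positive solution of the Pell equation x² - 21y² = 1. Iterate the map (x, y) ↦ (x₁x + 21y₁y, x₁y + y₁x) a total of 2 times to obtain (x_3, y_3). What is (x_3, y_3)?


Step 1: Find the fundamental solution (x₁, y₁) of x² - 21y² = 1.
  Expand √21 as a continued fraction. a₀ = ⌊√21⌋ = 4; iterate m_{k+1} = d_k·a_k − m_k, d_{k+1} = (21 − m_{k+1}²)/d_k, a_{k+1} = ⌊(a₀ + m_{k+1})/d_{k+1}⌋ (starting m₀ = 0, d₀ = 1), with convergents p_k = a_k·p_{k-1} + p_{k-2}, q_k = a_k·q_{k-1} + q_{k-2} (p₋₁ = 1, q₋₁ = 0):
  k = 0: a₀ = 4; p₀/q₀ = 4/1; p₀² − 21·q₀² = 16 − 21 = -5.
  k = 1: m = 4, d = 5, a = ⌊(4 + 4)/5⌋ = 1; p/q = (1·4 + 1)/(1·1 + 0) = 5/1; p² − 21·q² = 25 − 21 = 4.
  k = 2: m = 1, d = 4, a = ⌊(4 + 1)/4⌋ = 1; p/q = (1·5 + 4)/(1·1 + 1) = 9/2; p² − 21·q² = 81 − 84 = -3.
  k = 3: m = 3, d = 3, a = ⌊(4 + 3)/3⌋ = 2; p/q = (2·9 + 5)/(2·2 + 1) = 23/5; p² − 21·q² = 529 − 525 = 4.
  k = 4: m = 3, d = 4, a = ⌊(4 + 3)/4⌋ = 1; p/q = (1·23 + 9)/(1·5 + 2) = 32/7; p² − 21·q² = 1024 − 1029 = -5.
  k = 5: m = 1, d = 5, a = ⌊(4 + 1)/5⌋ = 1; p/q = (1·32 + 23)/(1·7 + 5) = 55/12; p² − 21·q² = 3025 − 3024 = 1.
  The first convergent with p² − 21·q² = 1 gives the fundamental solution (x₁, y₁) = (55, 12).
Step 2: Apply the recurrence (x_{n+1}, y_{n+1}) = (x₁x_n + 21y₁y_n, x₁y_n + y₁x_n) repeatedly.
  From (x_1, y_1) = (55, 12): x_2 = 55·55 + 21·12·12 = 6049; y_2 = 55·12 + 12·55 = 1320.
  From (x_2, y_2) = (6049, 1320): x_3 = 55·6049 + 21·12·1320 = 665335; y_3 = 55·1320 + 12·6049 = 145188.
Step 3: Verify x_3² - 21·y_3² = 442670662225 - 442670662224 = 1 (should be 1). ✓

(x_1, y_1) = (55, 12); (x_3, y_3) = (665335, 145188).


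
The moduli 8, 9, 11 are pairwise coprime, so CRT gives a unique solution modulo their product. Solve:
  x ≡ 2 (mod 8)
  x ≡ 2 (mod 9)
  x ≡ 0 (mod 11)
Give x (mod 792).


Moduli 8, 9, 11 are pairwise coprime; by CRT there is a unique solution modulo M = 8 · 9 · 11 = 792.
Solve pairwise, accumulating the modulus:
  Start with x ≡ 2 (mod 8).
  Combine with x ≡ 2 (mod 9): since gcd(8, 9) = 1, we get a unique residue mod 72.
    Write x = 2 + 8·t and substitute into x ≡ 2 (mod 9): 8·t ≡ 2 − 2 = 0 (mod 9).
    The inverse of 8 mod 9 is 8 (since 8·8 = 64 = 7·9 + 1), so t ≡ 8·0 = 0 ≡ 0 (mod 9).
    Then x = 2 + 8·0 = 2, valid modulo lcm(8, 9) = 72: x ≡ 2 (mod 72).
  Combine with x ≡ 0 (mod 11): since gcd(72, 11) = 1, we get a unique residue mod 792.
    Write x = 2 + 72·t and substitute into x ≡ 0 (mod 11): 72·t ≡ 0 − 2 = -2 (mod 11).
    Reduce coefficients mod 11: 6·t ≡ 9 (mod 11).
    The inverse of 6 mod 11 is 2 (since 6·2 = 12 = 1·11 + 1), so t ≡ 2·9 = 18 ≡ 7 (mod 11).
    Then x = 2 + 72·7 = 506, valid modulo lcm(72, 11) = 792: x ≡ 506 (mod 792).
Verify: 506 mod 8 = 2 ✓, 506 mod 9 = 2 ✓, 506 mod 11 = 0 ✓.

x ≡ 506 (mod 792).


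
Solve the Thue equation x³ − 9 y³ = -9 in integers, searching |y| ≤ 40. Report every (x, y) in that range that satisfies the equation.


The equation is x³ - 9y³ = -9. For fixed y, x³ = 9·y³ − 9, so a solution requires the RHS to be a perfect cube.
Strategy: iterate y from -40 to 40, compute RHS = 9·y³ − 9, and check whether it is a (positive or negative) perfect cube.
Check small values of y:
  y = 0: RHS = -9 is not a perfect cube.
  y = 1: RHS = 0 = (0)³ ⇒ x = 0 works.
  y = -1: RHS = -18 is not a perfect cube.
  y = 2: RHS = 63 is not a perfect cube.
  y = -2: RHS = -81 is not a perfect cube.
  y = 3: RHS = 234 is not a perfect cube.
  y = -3: RHS = -252 is not a perfect cube.
Continuing the search up to |y| = 40 finds no further solutions beyond those listed.
Collected solutions: (0, 1).

Solutions (with |y| ≤ 40): (0, 1).


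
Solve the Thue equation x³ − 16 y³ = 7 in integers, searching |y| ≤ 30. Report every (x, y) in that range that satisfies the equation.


The equation is x³ - 16y³ = 7. For fixed y, x³ = 16·y³ + 7, so a solution requires the RHS to be a perfect cube.
Strategy: iterate y from -30 to 30, compute RHS = 16·y³ + 7, and check whether it is a (positive or negative) perfect cube.
Check small values of y:
  y = 0: RHS = 7 is not a perfect cube.
  y = 1: RHS = 23 is not a perfect cube.
  y = -1: RHS = -9 is not a perfect cube.
  y = 2: RHS = 135 is not a perfect cube.
  y = -2: RHS = -121 is not a perfect cube.
  y = 3: RHS = 439 is not a perfect cube.
  y = -3: RHS = -425 is not a perfect cube.
Continuing the search up to |y| = 30 finds no solutions either.
No (x, y) in the scanned range satisfies the equation.

No integer solutions with |y| ≤ 30.


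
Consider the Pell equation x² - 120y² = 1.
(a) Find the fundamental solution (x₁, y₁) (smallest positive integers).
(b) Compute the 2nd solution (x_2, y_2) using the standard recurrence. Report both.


Step 1: Find the fundamental solution (x₁, y₁) of x² - 120y² = 1.
  Expand √120 as a continued fraction. a₀ = ⌊√120⌋ = 10; iterate m_{k+1} = d_k·a_k − m_k, d_{k+1} = (120 − m_{k+1}²)/d_k, a_{k+1} = ⌊(a₀ + m_{k+1})/d_{k+1}⌋ (starting m₀ = 0, d₀ = 1), with convergents p_k = a_k·p_{k-1} + p_{k-2}, q_k = a_k·q_{k-1} + q_{k-2} (p₋₁ = 1, q₋₁ = 0):
  k = 0: a₀ = 10; p₀/q₀ = 10/1; p₀² − 120·q₀² = 100 − 120 = -20.
  k = 1: m = 10, d = 20, a = ⌊(10 + 10)/20⌋ = 1; p/q = (1·10 + 1)/(1·1 + 0) = 11/1; p² − 120·q² = 121 − 120 = 1.
  The first convergent with p² − 120·q² = 1 gives the fundamental solution (x₁, y₁) = (11, 1).
Step 2: Apply the recurrence (x_{n+1}, y_{n+1}) = (x₁x_n + 120y₁y_n, x₁y_n + y₁x_n) repeatedly.
  From (x_1, y_1) = (11, 1): x_2 = 11·11 + 120·1·1 = 241; y_2 = 11·1 + 1·11 = 22.
Step 3: Verify x_2² - 120·y_2² = 58081 - 58080 = 1 (should be 1). ✓

(x_1, y_1) = (11, 1); (x_2, y_2) = (241, 22).


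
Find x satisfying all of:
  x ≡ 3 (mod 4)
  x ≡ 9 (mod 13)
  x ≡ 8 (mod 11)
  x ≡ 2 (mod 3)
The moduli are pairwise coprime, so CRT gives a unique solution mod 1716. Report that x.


Product of moduli M = 4 · 13 · 11 · 3 = 1716.
Merge one congruence at a time:
  Start: x ≡ 3 (mod 4).
  Combine with x ≡ 9 (mod 13); new modulus lcm = 52.
    Write x = 3 + 4·t and substitute into x ≡ 9 (mod 13): 4·t ≡ 9 − 3 = 6 (mod 13).
    The inverse of 4 mod 13 is 10 (since 4·10 = 40 = 3·13 + 1), so t ≡ 10·6 = 60 ≡ 8 (mod 13).
    Then x = 3 + 4·8 = 35, valid modulo lcm(4, 13) = 52: x ≡ 35 (mod 52).
  Combine with x ≡ 8 (mod 11); new modulus lcm = 572.
    Write x = 35 + 52·t and substitute into x ≡ 8 (mod 11): 52·t ≡ 8 − 35 = -27 (mod 11).
    Reduce coefficients mod 11: 8·t ≡ 6 (mod 11).
    The inverse of 8 mod 11 is 7 (since 8·7 = 56 = 5·11 + 1), so t ≡ 7·6 = 42 ≡ 9 (mod 11).
    Then x = 35 + 52·9 = 503, valid modulo lcm(52, 11) = 572: x ≡ 503 (mod 572).
  Combine with x ≡ 2 (mod 3); new modulus lcm = 1716.
    Write x = 503 + 572·t and substitute into x ≡ 2 (mod 3): 572·t ≡ 2 − 503 = -501 (mod 3).
    Reduce coefficients mod 3: 2·t ≡ 0 (mod 3).
    The inverse of 2 mod 3 is 2 (since 2·2 = 4 = 1·3 + 1), so t ≡ 2·0 = 0 ≡ 0 (mod 3).
    Then x = 503 + 572·0 = 503, valid modulo lcm(572, 3) = 1716: x ≡ 503 (mod 1716).
Verify against each original: 503 mod 4 = 3, 503 mod 13 = 9, 503 mod 11 = 8, 503 mod 3 = 2.

x ≡ 503 (mod 1716).


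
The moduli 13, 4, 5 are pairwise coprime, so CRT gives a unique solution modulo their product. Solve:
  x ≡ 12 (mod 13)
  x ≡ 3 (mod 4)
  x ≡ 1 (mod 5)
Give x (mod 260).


Moduli 13, 4, 5 are pairwise coprime; by CRT there is a unique solution modulo M = 13 · 4 · 5 = 260.
Solve pairwise, accumulating the modulus:
  Start with x ≡ 12 (mod 13).
  Combine with x ≡ 3 (mod 4): since gcd(13, 4) = 1, we get a unique residue mod 52.
    Write x = 12 + 13·t and substitute into x ≡ 3 (mod 4): 13·t ≡ 3 − 12 = -9 (mod 4).
    Reduce coefficients mod 4: 1·t ≡ 3 (mod 4).
    So t ≡ 3 (mod 4).
    Then x = 12 + 13·3 = 51, valid modulo lcm(13, 4) = 52: x ≡ 51 (mod 52).
  Combine with x ≡ 1 (mod 5): since gcd(52, 5) = 1, we get a unique residue mod 260.
    Write x = 51 + 52·t and substitute into x ≡ 1 (mod 5): 52·t ≡ 1 − 51 = -50 (mod 5).
    Reduce coefficients mod 5: 2·t ≡ 0 (mod 5).
    The inverse of 2 mod 5 is 3 (since 2·3 = 6 = 1·5 + 1), so t ≡ 3·0 = 0 ≡ 0 (mod 5).
    Then x = 51 + 52·0 = 51, valid modulo lcm(52, 5) = 260: x ≡ 51 (mod 260).
Verify: 51 mod 13 = 12 ✓, 51 mod 4 = 3 ✓, 51 mod 5 = 1 ✓.

x ≡ 51 (mod 260).


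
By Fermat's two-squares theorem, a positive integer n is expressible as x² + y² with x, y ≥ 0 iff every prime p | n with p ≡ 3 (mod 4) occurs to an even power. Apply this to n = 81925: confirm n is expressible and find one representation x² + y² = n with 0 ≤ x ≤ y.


Step 1: Factor n = 81925 = 5^2 · 29 · 113.
Step 2: Check the mod-4 condition on each prime factor: 5 ≡ 1 (mod 4), exponent 2; 29 ≡ 1 (mod 4), exponent 1; 113 ≡ 1 (mod 4), exponent 1.
All primes ≡ 3 (mod 4) appear to even exponent (or don't appear), so by the two-squares theorem n IS expressible as a sum of two squares.
Step 3: Build a representation. Group n = k² · m with k = 5 and m = 29 · 113 = 3277 (a product of primes ≡ 1 (mod 4)); a representation of m scales to one of n via (k·x)² + (k·y)² = k²(x² + y²). Each prime p ≡ 1 (mod 4) is itself a sum of two squares; find a² by testing p − a² for a perfect square:
  29: 29 − 1² = 28, 29 − 2² = 25 = 5² ⇒ 29 = 2² + 5².
  113: 113 − 1² = 112, 113 − 2² = 109, 113 − 3² = 104, 113 − 4² = 97, 113 − 5² = 88, 113 − 6² = 77, 113 − 7² = 64 = 8² ⇒ 113 = 7² + 8².
  Combine using the Brahmagupta–Fibonacci identity (a² + b²)(c² + d²) = (ac − bd)² + (ad + bc)² = (ac + bd)² + (ad − bc)²:
  29 · 113 = 3277: from (2² + 5²)(7² + 8²), take (2·7 − 5·8, 2·8 + 5·7) = (14 − 40, 16 + 35) = (-26, 51); dropping signs (only squares matter) gives (26, 51); check 26² + 51² = 676 + 2601 = 3277 ✓.
  Scale by k = 5: (5·26, 5·51) = (130, 255).
Step 4: Order so x ≤ y and verify: 130² + 255² = 16900 + 65025 = 81925 = n. ✓

n = 81925 = 130² + 255² (one valid representation with x ≤ y).


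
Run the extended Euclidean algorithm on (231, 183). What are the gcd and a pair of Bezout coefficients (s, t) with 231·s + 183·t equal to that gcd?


Euclidean algorithm on (231, 183) — divide until remainder is 0:
  231 = 1 · 183 + 48
  183 = 3 · 48 + 39
  48 = 1 · 39 + 9
  39 = 4 · 9 + 3
  9 = 3 · 3 + 0
gcd(231, 183) = 3.
Track Bezout coefficients alongside the remainders: start with r₀ = 231 = a·1 + b·0 (s = 1, t = 0) and r₁ = 183 = a·0 + b·1 (s = 0, t = 1); each new remainder r_{k+1} = r_{k-1} − q_k·r_k inherits s_{k+1} = s_{k-1} − q_k·s_k, t_{k+1} = t_{k-1} − q_k·t_k, so r_k = a·s_k + b·t_k at every step:
  q = 1: r = 48, s = 1 − 1·0 = 1, t = 0 − 1·1 = -1  (check: 231·1 + 183·(-1) = 48)
  q = 3: r = 39, s = 0 − 3·1 = -3, t = 1 − 3·(-1) = 4  (check: 231·(-3) + 183·4 = 39)
  q = 1: r = 9, s = 1 − 1·(-3) = 4, t = -1 − 1·4 = -5  (check: 231·4 + 183·(-5) = 9)
  q = 4: r = 3, s = -3 − 4·4 = -19, t = 4 − 4·(-5) = 24  (check: 231·(-19) + 183·24 = 3)
The row with r = 3 (the gcd) gives the Bezout coefficients s = -19, t = 24.
Result: 231 · (-19) + 183 · (24) = 3.

gcd(231, 183) = 3; s = -19, t = 24 (check: 231·(-19) + 183·24 = 3).


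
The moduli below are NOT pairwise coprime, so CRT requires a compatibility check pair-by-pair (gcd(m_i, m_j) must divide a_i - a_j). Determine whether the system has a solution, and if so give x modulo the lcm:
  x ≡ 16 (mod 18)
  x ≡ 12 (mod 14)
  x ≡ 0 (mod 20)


Moduli 18, 14, 20 are not pairwise coprime, so CRT works modulo lcm(m_i) when all pairwise compatibility conditions hold.
Pairwise compatibility: gcd(m_i, m_j) must divide a_i - a_j for every pair.
Merge one congruence at a time:
  Start: x ≡ 16 (mod 18).
  Combine with x ≡ 12 (mod 14): gcd(18, 14) = 2; 12 - 16 = -4, which IS divisible by 2, so compatible.
    Write x = 16 + 18·t and substitute into x ≡ 12 (mod 14): 18·t ≡ 12 − 16 = -4 (mod 14).
    Divide the congruence (and modulus) by g = 2: 9·t ≡ -2 (mod 7).
    Reduce coefficients mod 7: 2·t ≡ 5 (mod 7).
    The inverse of 2 mod 7 is 4 (since 2·4 = 8 = 1·7 + 1), so t ≡ 4·5 = 20 ≡ 6 (mod 7).
    Then x = 16 + 18·6 = 124, valid modulo lcm(18, 14) = 126: x ≡ 124 (mod 126).
  Combine with x ≡ 0 (mod 20): gcd(126, 20) = 2; 0 - 124 = -124, which IS divisible by 2, so compatible.
    Write x = 124 + 126·t and substitute into x ≡ 0 (mod 20): 126·t ≡ 0 − 124 = -124 (mod 20).
    Divide the congruence (and modulus) by g = 2: 63·t ≡ -62 (mod 10).
    Reduce coefficients mod 10: 3·t ≡ 8 (mod 10).
    The inverse of 3 mod 10 is 7 (since 3·7 = 21 = 2·10 + 1), so t ≡ 7·8 = 56 ≡ 6 (mod 10).
    Then x = 124 + 126·6 = 880, valid modulo lcm(126, 20) = 1260: x ≡ 880 (mod 1260).
Verify: 880 mod 18 = 16, 880 mod 14 = 12, 880 mod 20 = 0.

x ≡ 880 (mod 1260).


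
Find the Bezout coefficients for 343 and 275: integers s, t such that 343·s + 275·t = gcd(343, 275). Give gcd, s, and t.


Euclidean algorithm on (343, 275) — divide until remainder is 0:
  343 = 1 · 275 + 68
  275 = 4 · 68 + 3
  68 = 22 · 3 + 2
  3 = 1 · 2 + 1
  2 = 2 · 1 + 0
gcd(343, 275) = 1.
Track Bezout coefficients alongside the remainders: start with r₀ = 343 = a·1 + b·0 (s = 1, t = 0) and r₁ = 275 = a·0 + b·1 (s = 0, t = 1); each new remainder r_{k+1} = r_{k-1} − q_k·r_k inherits s_{k+1} = s_{k-1} − q_k·s_k, t_{k+1} = t_{k-1} − q_k·t_k, so r_k = a·s_k + b·t_k at every step:
  q = 1: r = 68, s = 1 − 1·0 = 1, t = 0 − 1·1 = -1  (check: 343·1 + 275·(-1) = 68)
  q = 4: r = 3, s = 0 − 4·1 = -4, t = 1 − 4·(-1) = 5  (check: 343·(-4) + 275·5 = 3)
  q = 22: r = 2, s = 1 − 22·(-4) = 89, t = -1 − 22·5 = -111  (check: 343·89 + 275·(-111) = 2)
  q = 1: r = 1, s = -4 − 1·89 = -93, t = 5 − 1·(-111) = 116  (check: 343·(-93) + 275·116 = 1)
The row with r = 1 (the gcd) gives the Bezout coefficients s = -93, t = 116.
Result: 343 · (-93) + 275 · (116) = 1.

gcd(343, 275) = 1; s = -93, t = 116 (check: 343·(-93) + 275·116 = 1).


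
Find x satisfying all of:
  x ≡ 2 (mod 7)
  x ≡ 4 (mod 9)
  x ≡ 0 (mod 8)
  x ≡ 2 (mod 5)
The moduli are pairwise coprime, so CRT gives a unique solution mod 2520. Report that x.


Product of moduli M = 7 · 9 · 8 · 5 = 2520.
Merge one congruence at a time:
  Start: x ≡ 2 (mod 7).
  Combine with x ≡ 4 (mod 9); new modulus lcm = 63.
    Write x = 2 + 7·t and substitute into x ≡ 4 (mod 9): 7·t ≡ 4 − 2 = 2 (mod 9).
    The inverse of 7 mod 9 is 4 (since 7·4 = 28 = 3·9 + 1), so t ≡ 4·2 = 8 ≡ 8 (mod 9).
    Then x = 2 + 7·8 = 58, valid modulo lcm(7, 9) = 63: x ≡ 58 (mod 63).
  Combine with x ≡ 0 (mod 8); new modulus lcm = 504.
    Write x = 58 + 63·t and substitute into x ≡ 0 (mod 8): 63·t ≡ 0 − 58 = -58 (mod 8).
    Reduce coefficients mod 8: 7·t ≡ 6 (mod 8).
    The inverse of 7 mod 8 is 7 (since 7·7 = 49 = 6·8 + 1), so t ≡ 7·6 = 42 ≡ 2 (mod 8).
    Then x = 58 + 63·2 = 184, valid modulo lcm(63, 8) = 504: x ≡ 184 (mod 504).
  Combine with x ≡ 2 (mod 5); new modulus lcm = 2520.
    Write x = 184 + 504·t and substitute into x ≡ 2 (mod 5): 504·t ≡ 2 − 184 = -182 (mod 5).
    Reduce coefficients mod 5: 4·t ≡ 3 (mod 5).
    The inverse of 4 mod 5 is 4 (since 4·4 = 16 = 3·5 + 1), so t ≡ 4·3 = 12 ≡ 2 (mod 5).
    Then x = 184 + 504·2 = 1192, valid modulo lcm(504, 5) = 2520: x ≡ 1192 (mod 2520).
Verify against each original: 1192 mod 7 = 2, 1192 mod 9 = 4, 1192 mod 8 = 0, 1192 mod 5 = 2.

x ≡ 1192 (mod 2520).


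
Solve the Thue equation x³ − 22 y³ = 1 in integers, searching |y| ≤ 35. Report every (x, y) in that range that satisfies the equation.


The equation is x³ - 22y³ = 1. For fixed y, x³ = 22·y³ + 1, so a solution requires the RHS to be a perfect cube.
Strategy: iterate y from -35 to 35, compute RHS = 22·y³ + 1, and check whether it is a (positive or negative) perfect cube.
Check small values of y:
  y = 0: RHS = 1 = (1)³ ⇒ x = 1 works.
  y = 1: RHS = 23 is not a perfect cube.
  y = -1: RHS = -21 is not a perfect cube.
  y = 2: RHS = 177 is not a perfect cube.
  y = -2: RHS = -175 is not a perfect cube.
  y = 3: RHS = 595 is not a perfect cube.
  y = -3: RHS = -593 is not a perfect cube.
Continuing the search up to |y| = 35 finds no further solutions beyond those listed.
Collected solutions: (1, 0).

Solutions (with |y| ≤ 35): (1, 0).


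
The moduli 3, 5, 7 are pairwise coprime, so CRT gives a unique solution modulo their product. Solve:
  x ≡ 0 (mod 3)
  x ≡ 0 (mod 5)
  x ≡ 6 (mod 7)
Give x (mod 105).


Moduli 3, 5, 7 are pairwise coprime; by CRT there is a unique solution modulo M = 3 · 5 · 7 = 105.
Solve pairwise, accumulating the modulus:
  Start with x ≡ 0 (mod 3).
  Combine with x ≡ 0 (mod 5): since gcd(3, 5) = 1, we get a unique residue mod 15.
    Write x = 0 + 3·t and substitute into x ≡ 0 (mod 5): 3·t ≡ 0 − 0 = 0 (mod 5).
    The inverse of 3 mod 5 is 2 (since 3·2 = 6 = 1·5 + 1), so t ≡ 2·0 = 0 ≡ 0 (mod 5).
    Then x = 0 + 3·0 = 0, valid modulo lcm(3, 5) = 15: x ≡ 0 (mod 15).
  Combine with x ≡ 6 (mod 7): since gcd(15, 7) = 1, we get a unique residue mod 105.
    Write x = 0 + 15·t and substitute into x ≡ 6 (mod 7): 15·t ≡ 6 − 0 = 6 (mod 7).
    Reduce coefficients mod 7: 1·t ≡ 6 (mod 7).
    So t ≡ 6 (mod 7).
    Then x = 0 + 15·6 = 90, valid modulo lcm(15, 7) = 105: x ≡ 90 (mod 105).
Verify: 90 mod 3 = 0 ✓, 90 mod 5 = 0 ✓, 90 mod 7 = 6 ✓.

x ≡ 90 (mod 105).


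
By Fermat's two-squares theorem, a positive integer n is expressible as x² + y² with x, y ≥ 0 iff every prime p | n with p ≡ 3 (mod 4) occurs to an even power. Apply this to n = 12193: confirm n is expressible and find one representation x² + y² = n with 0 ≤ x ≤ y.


Step 1: Factor n = 12193 = 89 · 137.
Step 2: Check the mod-4 condition on each prime factor: 89 ≡ 1 (mod 4), exponent 1; 137 ≡ 1 (mod 4), exponent 1.
All primes ≡ 3 (mod 4) appear to even exponent (or don't appear), so by the two-squares theorem n IS expressible as a sum of two squares.
Step 3: Build a representation. Here n = 89 · 137 is a product of primes ≡ 1 (mod 4). Each prime p ≡ 1 (mod 4) is itself a sum of two squares; find a² by testing p − a² for a perfect square:
  89: 89 − 1² = 88, 89 − 2² = 85, 89 − 3² = 80, 89 − 4² = 73, 89 − 5² = 64 = 8² ⇒ 89 = 5² + 8².
  137: 137 − 1² = 136, 137 − 2² = 133, 137 − 3² = 128, 137 − 4² = 121 = 11² ⇒ 137 = 4² + 11².
  Combine using the Brahmagupta–Fibonacci identity (a² + b²)(c² + d²) = (ac − bd)² + (ad + bc)² = (ac + bd)² + (ad − bc)²:
  89 · 137 = 12193: from (5² + 8²)(4² + 11²), take (5·4 − 8·11, 5·11 + 8·4) = (20 − 88, 55 + 32) = (-68, 87); dropping signs (only squares matter) gives (68, 87); check 68² + 87² = 4624 + 7569 = 12193 ✓.
Step 4: Order so x ≤ y and verify: 68² + 87² = 4624 + 7569 = 12193 = n. ✓

n = 12193 = 68² + 87² (one valid representation with x ≤ y).


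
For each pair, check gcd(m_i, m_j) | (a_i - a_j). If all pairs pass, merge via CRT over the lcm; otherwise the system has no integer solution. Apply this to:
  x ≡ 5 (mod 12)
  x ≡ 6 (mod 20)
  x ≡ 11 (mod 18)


Moduli 12, 20, 18 are not pairwise coprime, so CRT works modulo lcm(m_i) when all pairwise compatibility conditions hold.
Pairwise compatibility: gcd(m_i, m_j) must divide a_i - a_j for every pair.
Merge one congruence at a time:
  Start: x ≡ 5 (mod 12).
  Combine with x ≡ 6 (mod 20): gcd(12, 20) = 4, and 6 - 5 = 1 is NOT divisible by 4.
    ⇒ system is inconsistent (no integer solution).

No solution (the system is inconsistent).


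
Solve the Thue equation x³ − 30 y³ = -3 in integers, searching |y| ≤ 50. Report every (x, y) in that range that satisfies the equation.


The equation is x³ - 30y³ = -3. For fixed y, x³ = 30·y³ − 3, so a solution requires the RHS to be a perfect cube.
Strategy: iterate y from -50 to 50, compute RHS = 30·y³ − 3, and check whether it is a (positive or negative) perfect cube.
Check small values of y:
  y = 0: RHS = -3 is not a perfect cube.
  y = 1: RHS = 27 = (3)³ ⇒ x = 3 works.
  y = -1: RHS = -33 is not a perfect cube.
  y = 2: RHS = 237 is not a perfect cube.
  y = -2: RHS = -243 is not a perfect cube.
  y = 3: RHS = 807 is not a perfect cube.
  y = -3: RHS = -813 is not a perfect cube.
Continuing the search up to |y| = 50 finds no further solutions beyond those listed.
Collected solutions: (3, 1).

Solutions (with |y| ≤ 50): (3, 1).


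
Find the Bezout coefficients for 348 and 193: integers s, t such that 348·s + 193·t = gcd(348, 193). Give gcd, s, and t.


Euclidean algorithm on (348, 193) — divide until remainder is 0:
  348 = 1 · 193 + 155
  193 = 1 · 155 + 38
  155 = 4 · 38 + 3
  38 = 12 · 3 + 2
  3 = 1 · 2 + 1
  2 = 2 · 1 + 0
gcd(348, 193) = 1.
Track Bezout coefficients alongside the remainders: start with r₀ = 348 = a·1 + b·0 (s = 1, t = 0) and r₁ = 193 = a·0 + b·1 (s = 0, t = 1); each new remainder r_{k+1} = r_{k-1} − q_k·r_k inherits s_{k+1} = s_{k-1} − q_k·s_k, t_{k+1} = t_{k-1} − q_k·t_k, so r_k = a·s_k + b·t_k at every step:
  q = 1: r = 155, s = 1 − 1·0 = 1, t = 0 − 1·1 = -1  (check: 348·1 + 193·(-1) = 155)
  q = 1: r = 38, s = 0 − 1·1 = -1, t = 1 − 1·(-1) = 2  (check: 348·(-1) + 193·2 = 38)
  q = 4: r = 3, s = 1 − 4·(-1) = 5, t = -1 − 4·2 = -9  (check: 348·5 + 193·(-9) = 3)
  q = 12: r = 2, s = -1 − 12·5 = -61, t = 2 − 12·(-9) = 110  (check: 348·(-61) + 193·110 = 2)
  q = 1: r = 1, s = 5 − 1·(-61) = 66, t = -9 − 1·110 = -119  (check: 348·66 + 193·(-119) = 1)
The row with r = 1 (the gcd) gives the Bezout coefficients s = 66, t = -119.
Result: 348 · (66) + 193 · (-119) = 1.

gcd(348, 193) = 1; s = 66, t = -119 (check: 348·66 + 193·(-119) = 1).


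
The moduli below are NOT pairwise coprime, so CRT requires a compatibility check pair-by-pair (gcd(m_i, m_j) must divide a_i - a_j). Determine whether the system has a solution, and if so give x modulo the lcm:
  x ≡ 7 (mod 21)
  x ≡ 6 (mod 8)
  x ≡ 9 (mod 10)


Moduli 21, 8, 10 are not pairwise coprime, so CRT works modulo lcm(m_i) when all pairwise compatibility conditions hold.
Pairwise compatibility: gcd(m_i, m_j) must divide a_i - a_j for every pair.
Merge one congruence at a time:
  Start: x ≡ 7 (mod 21).
  Combine with x ≡ 6 (mod 8): gcd(21, 8) = 1; 6 - 7 = -1, which IS divisible by 1, so compatible.
    Write x = 7 + 21·t and substitute into x ≡ 6 (mod 8): 21·t ≡ 6 − 7 = -1 (mod 8).
    Reduce coefficients mod 8: 5·t ≡ 7 (mod 8).
    The inverse of 5 mod 8 is 5 (since 5·5 = 25 = 3·8 + 1), so t ≡ 5·7 = 35 ≡ 3 (mod 8).
    Then x = 7 + 21·3 = 70, valid modulo lcm(21, 8) = 168: x ≡ 70 (mod 168).
  Combine with x ≡ 9 (mod 10): gcd(168, 10) = 2, and 9 - 70 = -61 is NOT divisible by 2.
    ⇒ system is inconsistent (no integer solution).

No solution (the system is inconsistent).


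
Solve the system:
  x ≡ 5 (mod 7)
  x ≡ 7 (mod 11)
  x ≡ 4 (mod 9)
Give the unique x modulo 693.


Moduli 7, 11, 9 are pairwise coprime; by CRT there is a unique solution modulo M = 7 · 11 · 9 = 693.
Solve pairwise, accumulating the modulus:
  Start with x ≡ 5 (mod 7).
  Combine with x ≡ 7 (mod 11): since gcd(7, 11) = 1, we get a unique residue mod 77.
    Write x = 5 + 7·t and substitute into x ≡ 7 (mod 11): 7·t ≡ 7 − 5 = 2 (mod 11).
    The inverse of 7 mod 11 is 8 (since 7·8 = 56 = 5·11 + 1), so t ≡ 8·2 = 16 ≡ 5 (mod 11).
    Then x = 5 + 7·5 = 40, valid modulo lcm(7, 11) = 77: x ≡ 40 (mod 77).
  Combine with x ≡ 4 (mod 9): since gcd(77, 9) = 1, we get a unique residue mod 693.
    Write x = 40 + 77·t and substitute into x ≡ 4 (mod 9): 77·t ≡ 4 − 40 = -36 (mod 9).
    Reduce coefficients mod 9: 5·t ≡ 0 (mod 9).
    The inverse of 5 mod 9 is 2 (since 5·2 = 10 = 1·9 + 1), so t ≡ 2·0 = 0 ≡ 0 (mod 9).
    Then x = 40 + 77·0 = 40, valid modulo lcm(77, 9) = 693: x ≡ 40 (mod 693).
Verify: 40 mod 7 = 5 ✓, 40 mod 11 = 7 ✓, 40 mod 9 = 4 ✓.

x ≡ 40 (mod 693).


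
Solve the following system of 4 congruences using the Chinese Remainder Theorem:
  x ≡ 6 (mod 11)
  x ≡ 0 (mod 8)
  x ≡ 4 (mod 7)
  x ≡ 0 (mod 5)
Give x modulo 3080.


Product of moduli M = 11 · 8 · 7 · 5 = 3080.
Merge one congruence at a time:
  Start: x ≡ 6 (mod 11).
  Combine with x ≡ 0 (mod 8); new modulus lcm = 88.
    Write x = 6 + 11·t and substitute into x ≡ 0 (mod 8): 11·t ≡ 0 − 6 = -6 (mod 8).
    Reduce coefficients mod 8: 3·t ≡ 2 (mod 8).
    The inverse of 3 mod 8 is 3 (since 3·3 = 9 = 1·8 + 1), so t ≡ 3·2 = 6 ≡ 6 (mod 8).
    Then x = 6 + 11·6 = 72, valid modulo lcm(11, 8) = 88: x ≡ 72 (mod 88).
  Combine with x ≡ 4 (mod 7); new modulus lcm = 616.
    Write x = 72 + 88·t and substitute into x ≡ 4 (mod 7): 88·t ≡ 4 − 72 = -68 (mod 7).
    Reduce coefficients mod 7: 4·t ≡ 2 (mod 7).
    The inverse of 4 mod 7 is 2 (since 4·2 = 8 = 1·7 + 1), so t ≡ 2·2 = 4 ≡ 4 (mod 7).
    Then x = 72 + 88·4 = 424, valid modulo lcm(88, 7) = 616: x ≡ 424 (mod 616).
  Combine with x ≡ 0 (mod 5); new modulus lcm = 3080.
    Write x = 424 + 616·t and substitute into x ≡ 0 (mod 5): 616·t ≡ 0 − 424 = -424 (mod 5).
    Reduce coefficients mod 5: 1·t ≡ 1 (mod 5).
    So t ≡ 1 (mod 5).
    Then x = 424 + 616·1 = 1040, valid modulo lcm(616, 5) = 3080: x ≡ 1040 (mod 3080).
Verify against each original: 1040 mod 11 = 6, 1040 mod 8 = 0, 1040 mod 7 = 4, 1040 mod 5 = 0.

x ≡ 1040 (mod 3080).


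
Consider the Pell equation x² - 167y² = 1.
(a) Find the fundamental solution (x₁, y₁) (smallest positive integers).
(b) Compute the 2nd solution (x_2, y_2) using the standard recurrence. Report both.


Step 1: Find the fundamental solution (x₁, y₁) of x² - 167y² = 1.
  Expand √167 as a continued fraction. a₀ = ⌊√167⌋ = 12; iterate m_{k+1} = d_k·a_k − m_k, d_{k+1} = (167 − m_{k+1}²)/d_k, a_{k+1} = ⌊(a₀ + m_{k+1})/d_{k+1}⌋ (starting m₀ = 0, d₀ = 1), with convergents p_k = a_k·p_{k-1} + p_{k-2}, q_k = a_k·q_{k-1} + q_{k-2} (p₋₁ = 1, q₋₁ = 0):
  k = 0: a₀ = 12; p₀/q₀ = 12/1; p₀² − 167·q₀² = 144 − 167 = -23.
  k = 1: m = 12, d = 23, a = ⌊(12 + 12)/23⌋ = 1; p/q = (1·12 + 1)/(1·1 + 0) = 13/1; p² − 167·q² = 169 − 167 = 2.
  k = 2: m = 11, d = 2, a = ⌊(12 + 11)/2⌋ = 11; p/q = (11·13 + 12)/(11·1 + 1) = 155/12; p² − 167·q² = 24025 − 24048 = -23.
  k = 3: m = 11, d = 23, a = ⌊(12 + 11)/23⌋ = 1; p/q = (1·155 + 13)/(1·12 + 1) = 168/13; p² − 167·q² = 28224 − 28223 = 1.
  The first convergent with p² − 167·q² = 1 gives the fundamental solution (x₁, y₁) = (168, 13).
Step 2: Apply the recurrence (x_{n+1}, y_{n+1}) = (x₁x_n + 167y₁y_n, x₁y_n + y₁x_n) repeatedly.
  From (x_1, y_1) = (168, 13): x_2 = 168·168 + 167·13·13 = 56447; y_2 = 168·13 + 13·168 = 4368.
Step 3: Verify x_2² - 167·y_2² = 3186263809 - 3186263808 = 1 (should be 1). ✓

(x_1, y_1) = (168, 13); (x_2, y_2) = (56447, 4368).


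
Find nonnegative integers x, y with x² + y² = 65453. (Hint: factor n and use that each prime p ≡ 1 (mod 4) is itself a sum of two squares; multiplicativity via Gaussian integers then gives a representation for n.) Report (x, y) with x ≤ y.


Step 1: Factor n = 65453 = 29 · 37 · 61.
Step 2: Check the mod-4 condition on each prime factor: 29 ≡ 1 (mod 4), exponent 1; 37 ≡ 1 (mod 4), exponent 1; 61 ≡ 1 (mod 4), exponent 1.
All primes ≡ 3 (mod 4) appear to even exponent (or don't appear), so by the two-squares theorem n IS expressible as a sum of two squares.
Step 3: Build a representation. Here n = 29 · 37 · 61 is a product of primes ≡ 1 (mod 4). Each prime p ≡ 1 (mod 4) is itself a sum of two squares; find a² by testing p − a² for a perfect square:
  29: 29 − 1² = 28, 29 − 2² = 25 = 5² ⇒ 29 = 2² + 5².
  37: 37 − 1² = 36 = 6² ⇒ 37 = 1² + 6².
  61: 61 − 1² = 60, 61 − 2² = 57, 61 − 3² = 52, 61 − 4² = 45, 61 − 5² = 36 = 6² ⇒ 61 = 5² + 6².
  Combine using the Brahmagupta–Fibonacci identity (a² + b²)(c² + d²) = (ac − bd)² + (ad + bc)² = (ac + bd)² + (ad − bc)²:
  29 · 37 = 1073: from (2² + 5²)(1² + 6²), take (2·1 − 5·6, 2·6 + 5·1) = (2 − 30, 12 + 5) = (-28, 17); dropping signs (only squares matter) gives (28, 17); check 28² + 17² = 784 + 289 = 1073 ✓.
  1073 · 61 = 65453: from (28² + 17²)(5² + 6²), take (28·5 − 17·6, 28·6 + 17·5) = (140 − 102, 168 + 85) = (38, 253); check 38² + 253² = 1444 + 64009 = 65453 ✓.
Step 4: Order so x ≤ y and verify: 38² + 253² = 1444 + 64009 = 65453 = n. ✓

n = 65453 = 38² + 253² (one valid representation with x ≤ y).


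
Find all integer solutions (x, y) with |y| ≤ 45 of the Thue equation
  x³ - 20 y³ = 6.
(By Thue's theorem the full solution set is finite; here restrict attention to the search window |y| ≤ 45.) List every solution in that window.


The equation is x³ - 20y³ = 6. For fixed y, x³ = 20·y³ + 6, so a solution requires the RHS to be a perfect cube.
Strategy: iterate y from -45 to 45, compute RHS = 20·y³ + 6, and check whether it is a (positive or negative) perfect cube.
Check small values of y:
  y = 0: RHS = 6 is not a perfect cube.
  y = 1: RHS = 26 is not a perfect cube.
  y = -1: RHS = -14 is not a perfect cube.
  y = 2: RHS = 166 is not a perfect cube.
  y = -2: RHS = -154 is not a perfect cube.
  y = 3: RHS = 546 is not a perfect cube.
  y = -3: RHS = -534 is not a perfect cube.
Continuing the search up to |y| = 45 finds no solutions either.
No (x, y) in the scanned range satisfies the equation.

No integer solutions with |y| ≤ 45.
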